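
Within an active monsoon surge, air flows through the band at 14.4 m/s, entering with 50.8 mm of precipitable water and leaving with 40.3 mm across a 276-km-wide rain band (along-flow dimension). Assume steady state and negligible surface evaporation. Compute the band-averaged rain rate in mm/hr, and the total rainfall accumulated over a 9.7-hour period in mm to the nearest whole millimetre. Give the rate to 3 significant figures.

R ≈ 1.97 mm/hr; total ≈ 19 mm

Column moisture flux per unit crosswind length is F = V × PW.
Inflow: F_in = 14.4 × 50.8 = 731.52 mm·m/s
Outflow: F_out = 14.4 × 40.3 = 580.32 mm·m/s
Steady-state rate R = (F_in − F_out)/L = (731.52 − 580.32) / 276000 m = 5.478e-04 mm/s.
R = 5.478e-04 × 3600 = 1.97 mm/hr.
Over 9.7 h: total = 1.97 × 9.7 = 19.109 ≈ 19 mm.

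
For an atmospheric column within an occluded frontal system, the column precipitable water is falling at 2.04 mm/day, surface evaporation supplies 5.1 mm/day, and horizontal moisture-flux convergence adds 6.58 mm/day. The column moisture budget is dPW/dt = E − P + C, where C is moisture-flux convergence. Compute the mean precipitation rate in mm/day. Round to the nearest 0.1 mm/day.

P ≈ 13.7 mm/day

dPW/dt = -2.04 mm/day.
P = E + C − dPW/dt = 5.1 + (6.58) − (-2.04) = 13.7 mm/day.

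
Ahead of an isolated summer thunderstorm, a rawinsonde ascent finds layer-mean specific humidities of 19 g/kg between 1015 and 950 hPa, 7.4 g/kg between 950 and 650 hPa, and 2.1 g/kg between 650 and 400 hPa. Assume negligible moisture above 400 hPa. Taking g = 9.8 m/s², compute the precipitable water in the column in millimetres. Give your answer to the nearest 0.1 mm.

PW ≈ 40.6 mm

Precipitable water is the column-integrated vapour mass per unit area: PW = (1/g) Σ q̄ Δp, with q in kg/kg and Δp in Pa (1 kg/m² of water = 1 mm).
Layer 1015–950 hPa: Δp = 65 hPa = 6500 Pa, q̄ = 0.019 kg/kg → 0.019 × 6500 / 9.8 = 12.60 mm
Layer 950–650 hPa: Δp = 300 hPa = 30000 Pa, q̄ = 0.0074 kg/kg → 0.0074 × 30000 / 9.8 = 22.65 mm
Layer 650–400 hPa: Δp = 250 hPa = 25000 Pa, q̄ = 0.0021 kg/kg → 0.0021 × 25000 / 9.8 = 5.36 mm
PW = 12.60 + 22.65 + 5.36 = 40.61 ≈ 40.6 mm.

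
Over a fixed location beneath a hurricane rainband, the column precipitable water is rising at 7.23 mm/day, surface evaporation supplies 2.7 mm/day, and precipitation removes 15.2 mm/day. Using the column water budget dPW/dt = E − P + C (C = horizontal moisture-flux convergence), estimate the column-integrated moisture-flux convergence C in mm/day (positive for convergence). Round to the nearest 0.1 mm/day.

dPW/dt = +7.23 mm/day.
C = dPW/dt − E + P = (+7.23) − 2.7 + 15.2 = 19.7 mm/day.

C ≈ 19.7 mm/day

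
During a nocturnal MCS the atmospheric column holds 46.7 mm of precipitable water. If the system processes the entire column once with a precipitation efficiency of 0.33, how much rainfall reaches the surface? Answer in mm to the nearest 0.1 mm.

Rainfall = ε × PW = 0.33 × 46.7 = 15.4 mm.

rainfall ≈ 15.4 mm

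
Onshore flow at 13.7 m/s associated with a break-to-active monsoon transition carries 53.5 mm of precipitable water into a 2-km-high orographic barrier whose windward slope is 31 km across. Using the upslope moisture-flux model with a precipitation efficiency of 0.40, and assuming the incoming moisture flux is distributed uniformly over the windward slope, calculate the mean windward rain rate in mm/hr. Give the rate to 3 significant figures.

Incoming column moisture flux per unit ridge length: F = V × PW = 13.7 × 53.5 = 732.95 mm·m/s.
Spread over the 31 km slope with efficiency ε = 0.40: R = ε·F/W = 0.40 × 732.95 / 31000 m = 9.457e-03 mm/s.
R = 9.457e-03 × 3600 = 34.0 mm/hr.

R ≈ 34.0 mm/hr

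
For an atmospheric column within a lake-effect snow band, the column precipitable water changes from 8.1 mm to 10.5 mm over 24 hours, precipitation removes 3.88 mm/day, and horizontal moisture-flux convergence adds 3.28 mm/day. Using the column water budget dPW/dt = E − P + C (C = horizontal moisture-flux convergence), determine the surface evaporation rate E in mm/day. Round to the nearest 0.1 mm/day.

E ≈ 3.0 mm/day

dPW/dt = (10.5 − 8.1) mm / (24/24 day) = +2.400 mm/day.
E = dPW/dt + P − C = (+2.400) + 3.88 − (3.28) = 3.0 mm/day.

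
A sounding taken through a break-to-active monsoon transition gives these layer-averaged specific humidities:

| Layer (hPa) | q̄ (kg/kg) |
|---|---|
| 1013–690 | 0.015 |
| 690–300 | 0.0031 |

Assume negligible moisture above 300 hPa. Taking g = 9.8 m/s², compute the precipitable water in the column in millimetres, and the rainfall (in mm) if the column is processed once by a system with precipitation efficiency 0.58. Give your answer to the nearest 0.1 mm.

Precipitable water is the column-integrated vapour mass per unit area: PW = (1/g) Σ q̄ Δp, with q in kg/kg and Δp in Pa (1 kg/m² of water = 1 mm).
Layer 1013–690 hPa: Δp = 323 hPa = 32300 Pa, q̄ = 0.015 kg/kg → 0.015 × 32300 / 9.8 = 49.44 mm
Layer 690–300 hPa: Δp = 390 hPa = 39000 Pa, q̄ = 0.0031 kg/kg → 0.0031 × 39000 / 9.8 = 12.34 mm
PW = 49.44 + 12.34 = 61.78 ≈ 61.8 mm.
Rainfall = ε × PW = 0.58 × 61.8 = 35.8 mm.

PW ≈ 61.8 mm; rainfall ≈ 35.8 mm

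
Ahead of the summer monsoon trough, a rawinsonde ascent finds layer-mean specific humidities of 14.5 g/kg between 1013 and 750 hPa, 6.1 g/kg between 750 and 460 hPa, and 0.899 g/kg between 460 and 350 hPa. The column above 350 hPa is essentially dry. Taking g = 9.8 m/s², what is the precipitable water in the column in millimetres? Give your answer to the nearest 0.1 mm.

Precipitable water is the column-integrated vapour mass per unit area: PW = (1/g) Σ q̄ Δp, with q in kg/kg and Δp in Pa (1 kg/m² of water = 1 mm).
Layer 1013–750 hPa: Δp = 263 hPa = 26300 Pa, q̄ = 0.0145 kg/kg → 0.0145 × 26300 / 9.8 = 38.91 mm
Layer 750–460 hPa: Δp = 290 hPa = 29000 Pa, q̄ = 0.0061 kg/kg → 0.0061 × 29000 / 9.8 = 18.05 mm
Layer 460–350 hPa: Δp = 110 hPa = 11000 Pa, q̄ = 0.000899 kg/kg → 0.000899 × 11000 / 9.8 = 1.01 mm
PW = 38.91 + 18.05 + 1.01 = 57.97 ≈ 58.0 mm.

PW ≈ 58.0 mm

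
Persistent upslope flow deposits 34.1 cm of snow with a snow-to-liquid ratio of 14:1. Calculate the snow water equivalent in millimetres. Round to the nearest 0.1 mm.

SWE = snow depth / ratio = 34.1 cm / 14 = 2.436 cm = 24.4 mm.

SWE ≈ 24.4 mm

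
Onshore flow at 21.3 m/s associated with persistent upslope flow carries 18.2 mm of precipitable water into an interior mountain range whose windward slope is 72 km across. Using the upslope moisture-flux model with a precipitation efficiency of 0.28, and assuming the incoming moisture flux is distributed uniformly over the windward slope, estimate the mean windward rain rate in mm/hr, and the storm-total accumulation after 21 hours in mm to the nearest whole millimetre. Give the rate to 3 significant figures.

Incoming column moisture flux per unit ridge length: F = V × PW = 21.3 × 18.2 = 387.66 mm·m/s.
Spread over the 72 km slope with efficiency ε = 0.28: R = ε·F/W = 0.28 × 387.66 / 72000 m = 1.508e-03 mm/s.
R = 1.508e-03 × 3600 = 5.43 mm/hr.
Over 21 h: total = 5.43 × 21 = 114.03 ≈ 114 mm.

R ≈ 5.43 mm/hr; total ≈ 114 mm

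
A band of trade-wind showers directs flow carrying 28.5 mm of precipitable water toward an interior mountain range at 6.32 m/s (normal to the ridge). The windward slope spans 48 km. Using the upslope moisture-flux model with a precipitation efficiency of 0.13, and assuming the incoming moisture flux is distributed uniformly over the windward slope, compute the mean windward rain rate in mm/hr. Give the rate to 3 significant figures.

Incoming column moisture flux per unit ridge length: F = V × PW = 6.32 × 28.5 = 180.12 mm·m/s.
Spread over the 48 km slope with efficiency ε = 0.13: R = ε·F/W = 0.13 × 180.12 / 48000 m = 4.878e-04 mm/s.
R = 4.878e-04 × 3600 = 1.76 mm/hr.

R ≈ 1.76 mm/hr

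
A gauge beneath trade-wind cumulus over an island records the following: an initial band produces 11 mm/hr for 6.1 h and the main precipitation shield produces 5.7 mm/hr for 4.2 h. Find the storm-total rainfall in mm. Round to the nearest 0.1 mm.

total ≈ 91.0 mm

Total = Σ Rᵢ Δtᵢ = 11 × 6.1 + 5.7 × 4.2
      = 67.1 + 23.94 = 91.0 mm.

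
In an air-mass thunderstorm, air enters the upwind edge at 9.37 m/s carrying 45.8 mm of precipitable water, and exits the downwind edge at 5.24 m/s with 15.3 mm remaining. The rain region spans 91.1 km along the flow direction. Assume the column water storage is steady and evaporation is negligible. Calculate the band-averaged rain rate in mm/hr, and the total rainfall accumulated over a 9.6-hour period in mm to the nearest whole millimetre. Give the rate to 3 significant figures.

Column moisture flux per unit crosswind length is F = V × PW.
Inflow: F_in = 9.37 × 45.8 = 429.146 mm·m/s
Outflow: F_out = 5.24 × 15.3 = 80.172 mm·m/s
Steady-state rate R = (F_in − F_out)/L = (429.146 − 80.172) / 91100 m = 3.831e-03 mm/s.
R = 3.831e-03 × 3600 = 13.8 mm/hr.
Over 9.6 h: total = 13.8 × 9.6 = 132.48 ≈ 132 mm.

R ≈ 13.8 mm/hr; total ≈ 132 mm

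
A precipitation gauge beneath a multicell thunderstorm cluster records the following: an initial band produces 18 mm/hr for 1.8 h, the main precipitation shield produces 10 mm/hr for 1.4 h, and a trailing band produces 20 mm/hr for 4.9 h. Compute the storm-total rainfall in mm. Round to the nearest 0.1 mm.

total ≈ 144.4 mm

Total = Σ Rᵢ Δtᵢ = 18 × 1.8 + 10 × 1.4 + 20 × 4.9
      = 32.4 + 14 + 98 = 144.4 mm.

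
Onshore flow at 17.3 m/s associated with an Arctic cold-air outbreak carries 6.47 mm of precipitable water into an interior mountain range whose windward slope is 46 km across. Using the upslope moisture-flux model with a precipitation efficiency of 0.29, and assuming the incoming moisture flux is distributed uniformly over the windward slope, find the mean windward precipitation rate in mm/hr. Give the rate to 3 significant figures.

R ≈ 2.54 mm/hr

Incoming column moisture flux per unit ridge length: F = V × PW = 17.3 × 6.47 = 111.931 mm·m/s.
Spread over the 46 km slope with efficiency ε = 0.29: R = ε·F/W = 0.29 × 111.931 / 46000 m = 7.057e-04 mm/s.
R = 7.057e-04 × 3600 = 2.54 mm/hr.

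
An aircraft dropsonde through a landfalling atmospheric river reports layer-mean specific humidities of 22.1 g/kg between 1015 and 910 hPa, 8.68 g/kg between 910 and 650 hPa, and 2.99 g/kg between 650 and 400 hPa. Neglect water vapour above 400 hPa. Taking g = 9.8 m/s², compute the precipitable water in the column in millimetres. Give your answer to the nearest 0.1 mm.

PW ≈ 54.3 mm

Precipitable water is the column-integrated vapour mass per unit area: PW = (1/g) Σ q̄ Δp, with q in kg/kg and Δp in Pa (1 kg/m² of water = 1 mm).
Layer 1015–910 hPa: Δp = 105 hPa = 10500 Pa, q̄ = 0.0221 kg/kg → 0.0221 × 10500 / 9.8 = 23.68 mm
Layer 910–650 hPa: Δp = 260 hPa = 26000 Pa, q̄ = 0.00868 kg/kg → 0.00868 × 26000 / 9.8 = 23.03 mm
Layer 650–400 hPa: Δp = 250 hPa = 25000 Pa, q̄ = 0.00299 kg/kg → 0.00299 × 25000 / 9.8 = 7.63 mm
PW = 23.68 + 23.03 + 7.63 = 54.34 ≈ 54.3 mm.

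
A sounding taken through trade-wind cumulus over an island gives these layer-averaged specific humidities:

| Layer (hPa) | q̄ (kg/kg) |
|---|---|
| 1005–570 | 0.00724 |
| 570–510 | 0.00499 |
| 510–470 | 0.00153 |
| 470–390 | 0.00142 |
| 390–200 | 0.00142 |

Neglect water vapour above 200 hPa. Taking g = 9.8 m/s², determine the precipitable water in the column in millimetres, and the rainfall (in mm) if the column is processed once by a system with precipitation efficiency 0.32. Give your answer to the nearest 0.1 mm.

PW ≈ 39.7 mm; rainfall ≈ 12.7 mm

Precipitable water is the column-integrated vapour mass per unit area: PW = (1/g) Σ q̄ Δp, with q in kg/kg and Δp in Pa (1 kg/m² of water = 1 mm).
Layer 1005–570 hPa: Δp = 435 hPa = 43500 Pa, q̄ = 0.00724 kg/kg → 0.00724 × 43500 / 9.8 = 32.14 mm
Layer 570–510 hPa: Δp = 60 hPa = 6000 Pa, q̄ = 0.00499 kg/kg → 0.00499 × 6000 / 9.8 = 3.06 mm
Layer 510–470 hPa: Δp = 40 hPa = 4000 Pa, q̄ = 0.00153 kg/kg → 0.00153 × 4000 / 9.8 = 0.62 mm
Layer 470–390 hPa: Δp = 80 hPa = 8000 Pa, q̄ = 0.00142 kg/kg → 0.00142 × 8000 / 9.8 = 1.16 mm
Layer 390–200 hPa: Δp = 190 hPa = 19000 Pa, q̄ = 0.00142 kg/kg → 0.00142 × 19000 / 9.8 = 2.75 mm
PW = 32.14 + 3.06 + 0.62 + 1.16 + 2.75 = 39.73 ≈ 39.7 mm.
Rainfall = ε × PW = 0.32 × 39.7 = 12.7 mm.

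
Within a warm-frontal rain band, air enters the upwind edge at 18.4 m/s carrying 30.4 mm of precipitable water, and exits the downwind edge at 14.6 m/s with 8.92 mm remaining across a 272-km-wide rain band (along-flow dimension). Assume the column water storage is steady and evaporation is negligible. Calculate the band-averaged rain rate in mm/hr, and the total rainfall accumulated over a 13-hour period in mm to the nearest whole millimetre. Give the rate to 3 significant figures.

R ≈ 5.68 mm/hr; total ≈ 74 mm

Column moisture flux per unit crosswind length is F = V × PW.
Inflow: F_in = 18.4 × 30.4 = 559.36 mm·m/s
Outflow: F_out = 14.6 × 8.92 = 130.232 mm·m/s
Steady-state rate R = (F_in − F_out)/L = (559.36 − 130.232) / 272000 m = 1.578e-03 mm/s.
R = 1.578e-03 × 3600 = 5.68 mm/hr.
Over 13 h: total = 5.68 × 13 = 73.84 ≈ 74 mm.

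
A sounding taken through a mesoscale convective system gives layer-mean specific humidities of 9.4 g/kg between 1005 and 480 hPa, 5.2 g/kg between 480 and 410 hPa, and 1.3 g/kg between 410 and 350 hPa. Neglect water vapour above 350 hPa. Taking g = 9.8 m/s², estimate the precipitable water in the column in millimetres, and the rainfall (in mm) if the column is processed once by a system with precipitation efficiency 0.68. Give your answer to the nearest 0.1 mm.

Precipitable water is the column-integrated vapour mass per unit area: PW = (1/g) Σ q̄ Δp, with q in kg/kg and Δp in Pa (1 kg/m² of water = 1 mm).
Layer 1005–480 hPa: Δp = 525 hPa = 52500 Pa, q̄ = 0.0094 kg/kg → 0.0094 × 52500 / 9.8 = 50.36 mm
Layer 480–410 hPa: Δp = 70 hPa = 7000 Pa, q̄ = 0.0052 kg/kg → 0.0052 × 7000 / 9.8 = 3.71 mm
Layer 410–350 hPa: Δp = 60 hPa = 6000 Pa, q̄ = 0.0013 kg/kg → 0.0013 × 6000 / 9.8 = 0.80 mm
PW = 50.36 + 3.71 + 0.80 = 54.87 ≈ 54.9 mm.
Rainfall = ε × PW = 0.68 × 54.9 = 37.3 mm.

PW ≈ 54.9 mm; rainfall ≈ 37.3 mm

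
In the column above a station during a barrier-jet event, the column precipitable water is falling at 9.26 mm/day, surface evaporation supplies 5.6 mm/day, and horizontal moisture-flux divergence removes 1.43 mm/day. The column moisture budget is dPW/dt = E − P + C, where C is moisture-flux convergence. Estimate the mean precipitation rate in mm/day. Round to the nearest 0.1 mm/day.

dPW/dt = -9.26 mm/day.
P = E + C − dPW/dt = 5.6 + (-1.43) − (-9.26) = 13.4 mm/day.

P ≈ 13.4 mm/day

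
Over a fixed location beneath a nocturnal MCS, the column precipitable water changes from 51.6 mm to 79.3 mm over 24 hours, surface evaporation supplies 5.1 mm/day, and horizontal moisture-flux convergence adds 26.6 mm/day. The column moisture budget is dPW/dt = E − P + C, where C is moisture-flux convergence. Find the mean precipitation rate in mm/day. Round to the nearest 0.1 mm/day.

dPW/dt = (79.3 − 51.6) mm / (24/24 day) = +27.700 mm/day.
P = E + C − dPW/dt = 5.1 + (26.6) − (+27.700) = 4.0 mm/day.

P ≈ 4.0 mm/day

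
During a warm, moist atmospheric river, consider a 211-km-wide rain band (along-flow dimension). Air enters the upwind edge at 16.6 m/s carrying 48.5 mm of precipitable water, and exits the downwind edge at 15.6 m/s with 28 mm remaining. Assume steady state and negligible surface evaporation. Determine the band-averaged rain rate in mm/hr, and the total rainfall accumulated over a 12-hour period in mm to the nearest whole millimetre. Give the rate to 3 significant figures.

R ≈ 6.28 mm/hr; total ≈ 75 mm

Column moisture flux per unit crosswind length is F = V × PW.
Inflow: F_in = 16.6 × 48.5 = 805.1 mm·m/s
Outflow: F_out = 15.6 × 28 = 436.8 mm·m/s
Steady-state rate R = (F_in − F_out)/L = (805.1 − 436.8) / 211000 m = 1.745e-03 mm/s.
R = 1.745e-03 × 3600 = 6.28 mm/hr.
Over 12 h: total = 6.28 × 12 = 75.36 ≈ 75 mm.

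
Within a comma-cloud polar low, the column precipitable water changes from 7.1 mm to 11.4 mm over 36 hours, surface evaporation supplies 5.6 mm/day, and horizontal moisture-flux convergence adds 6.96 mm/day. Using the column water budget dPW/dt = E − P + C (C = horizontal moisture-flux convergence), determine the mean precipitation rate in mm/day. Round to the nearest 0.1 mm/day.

dPW/dt = (11.4 − 7.1) mm / (36/24 day) = +2.867 mm/day.
P = E + C − dPW/dt = 5.6 + (6.96) − (+2.867) = 9.7 mm/day.

P ≈ 9.7 mm/day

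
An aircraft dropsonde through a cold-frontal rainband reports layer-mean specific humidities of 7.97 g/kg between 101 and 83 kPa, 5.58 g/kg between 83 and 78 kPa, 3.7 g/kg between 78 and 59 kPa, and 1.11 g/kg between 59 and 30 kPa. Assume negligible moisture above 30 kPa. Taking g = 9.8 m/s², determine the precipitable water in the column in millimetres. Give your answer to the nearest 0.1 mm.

PW ≈ 27.9 mm

Precipitable water is the column-integrated vapour mass per unit area: PW = (1/g) Σ q̄ Δp, with q in kg/kg and Δp in Pa (1 kg/m² of water = 1 mm).
Layer 101–83 kPa: Δp = 180 hPa = 18000 Pa, q̄ = 0.00797 kg/kg → 0.00797 × 18000 / 9.8 = 14.64 mm
Layer 83–78 kPa: Δp = 50 hPa = 5000 Pa, q̄ = 0.00558 kg/kg → 0.00558 × 5000 / 9.8 = 2.85 mm
Layer 78–59 kPa: Δp = 190 hPa = 19000 Pa, q̄ = 0.0037 kg/kg → 0.0037 × 19000 / 9.8 = 7.17 mm
Layer 59–30 kPa: Δp = 290 hPa = 29000 Pa, q̄ = 0.00111 kg/kg → 0.00111 × 29000 / 9.8 = 3.28 mm
PW = 14.64 + 2.85 + 7.17 + 3.28 = 27.94 ≈ 27.9 mm.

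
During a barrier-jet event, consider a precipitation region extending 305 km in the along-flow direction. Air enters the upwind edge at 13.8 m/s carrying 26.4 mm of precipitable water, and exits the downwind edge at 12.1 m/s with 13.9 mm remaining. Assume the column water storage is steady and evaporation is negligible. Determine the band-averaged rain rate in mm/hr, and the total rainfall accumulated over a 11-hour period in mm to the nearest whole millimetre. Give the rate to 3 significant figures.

R ≈ 2.31 mm/hr; total ≈ 25 mm

Column moisture flux per unit crosswind length is F = V × PW.
Inflow: F_in = 13.8 × 26.4 = 364.32 mm·m/s
Outflow: F_out = 12.1 × 13.9 = 168.19 mm·m/s
Steady-state rate R = (F_in − F_out)/L = (364.32 − 168.19) / 305000 m = 6.430e-04 mm/s.
R = 6.430e-04 × 3600 = 2.31 mm/hr.
Over 11 h: total = 2.31 × 11 = 25.41 ≈ 25 mm.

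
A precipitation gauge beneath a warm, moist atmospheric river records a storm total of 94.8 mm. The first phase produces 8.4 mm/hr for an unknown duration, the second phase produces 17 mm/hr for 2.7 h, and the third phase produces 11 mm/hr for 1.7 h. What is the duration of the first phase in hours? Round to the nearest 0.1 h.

duration ≈ 3.6 h

Known phases: 17 × 2.7 + 11 × 1.7 = 45.9 + 18.7 = 64.6 mm.
Remaining depth = 94.8 − 64.6 = 30.2 mm.
Duration = 30.2 / 8.4 = 3.6 h.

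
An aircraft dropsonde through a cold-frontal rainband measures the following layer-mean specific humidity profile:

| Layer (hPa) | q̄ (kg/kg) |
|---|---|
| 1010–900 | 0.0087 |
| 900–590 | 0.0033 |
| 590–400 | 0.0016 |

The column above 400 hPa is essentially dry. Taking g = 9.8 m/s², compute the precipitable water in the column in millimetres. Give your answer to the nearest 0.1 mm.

Precipitable water is the column-integrated vapour mass per unit area: PW = (1/g) Σ q̄ Δp, with q in kg/kg and Δp in Pa (1 kg/m² of water = 1 mm).
Layer 1010–900 hPa: Δp = 110 hPa = 11000 Pa, q̄ = 0.0087 kg/kg → 0.0087 × 11000 / 9.8 = 9.77 mm
Layer 900–590 hPa: Δp = 310 hPa = 31000 Pa, q̄ = 0.0033 kg/kg → 0.0033 × 31000 / 9.8 = 10.44 mm
Layer 590–400 hPa: Δp = 190 hPa = 19000 Pa, q̄ = 0.0016 kg/kg → 0.0016 × 19000 / 9.8 = 3.10 mm
PW = 9.77 + 10.44 + 3.10 = 23.31 ≈ 23.3 mm.

PW ≈ 23.3 mm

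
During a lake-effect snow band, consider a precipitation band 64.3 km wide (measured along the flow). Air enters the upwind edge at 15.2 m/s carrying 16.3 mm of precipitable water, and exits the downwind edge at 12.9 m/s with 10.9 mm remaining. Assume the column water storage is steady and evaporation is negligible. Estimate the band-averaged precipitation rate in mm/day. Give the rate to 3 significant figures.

R ≈ 144 mm/day

Column moisture flux per unit crosswind length is F = V × PW.
Inflow: F_in = 15.2 × 16.3 = 247.76 mm·m/s
Outflow: F_out = 12.9 × 10.9 = 140.61 mm·m/s
Steady-state rate R = (F_in − F_out)/L = (247.76 − 140.61) / 64300 m = 1.666e-03 mm/s.
R = 1.666e-03 × 3600 × 24 = 144 mm/day.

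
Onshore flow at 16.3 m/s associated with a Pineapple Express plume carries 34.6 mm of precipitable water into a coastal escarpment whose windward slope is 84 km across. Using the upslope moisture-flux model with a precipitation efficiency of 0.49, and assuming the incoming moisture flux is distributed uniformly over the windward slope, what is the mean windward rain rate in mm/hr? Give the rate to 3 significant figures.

R ≈ 11.8 mm/hr

Incoming column moisture flux per unit ridge length: F = V × PW = 16.3 × 34.6 = 563.98 mm·m/s.
Spread over the 84 km slope with efficiency ε = 0.49: R = ε·F/W = 0.49 × 563.98 / 84000 m = 3.290e-03 mm/s.
R = 3.290e-03 × 3600 = 11.8 mm/hr.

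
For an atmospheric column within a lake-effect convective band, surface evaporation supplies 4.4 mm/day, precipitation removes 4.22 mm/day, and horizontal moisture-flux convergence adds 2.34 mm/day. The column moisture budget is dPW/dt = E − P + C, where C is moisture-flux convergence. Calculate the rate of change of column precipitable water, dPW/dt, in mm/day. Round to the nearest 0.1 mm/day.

dPW/dt ≈ 2.5 mm/day

dPW/dt = E − P + C = 4.4 − 4.22 + (2.34) = 2.5 mm/day.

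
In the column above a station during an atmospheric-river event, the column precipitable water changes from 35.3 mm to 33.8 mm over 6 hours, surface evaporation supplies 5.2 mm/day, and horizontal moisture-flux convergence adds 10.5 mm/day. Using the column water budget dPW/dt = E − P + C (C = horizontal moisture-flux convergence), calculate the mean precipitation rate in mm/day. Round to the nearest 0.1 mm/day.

P ≈ 21.7 mm/day

dPW/dt = (33.8 − 35.3) mm / (6/24 day) = -6.000 mm/day.
P = E + C − dPW/dt = 5.2 + (10.5) − (-6.000) = 21.7 mm/day.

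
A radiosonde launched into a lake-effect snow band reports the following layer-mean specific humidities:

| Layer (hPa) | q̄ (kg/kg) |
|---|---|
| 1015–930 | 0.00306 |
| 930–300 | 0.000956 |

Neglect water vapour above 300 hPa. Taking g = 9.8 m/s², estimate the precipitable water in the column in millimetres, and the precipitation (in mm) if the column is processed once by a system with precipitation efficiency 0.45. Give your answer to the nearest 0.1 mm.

Precipitable water is the column-integrated vapour mass per unit area: PW = (1/g) Σ q̄ Δp, with q in kg/kg and Δp in Pa (1 kg/m² of water = 1 mm).
Layer 1015–930 hPa: Δp = 85 hPa = 8500 Pa, q̄ = 0.00306 kg/kg → 0.00306 × 8500 / 9.8 = 2.65 mm
Layer 930–300 hPa: Δp = 630 hPa = 63000 Pa, q̄ = 0.000956 kg/kg → 0.000956 × 63000 / 9.8 = 6.15 mm
PW = 2.65 + 6.15 = 8.80 ≈ 8.8 mm.
Precipitation = ε × PW = 0.45 × 8.8 = 4.0 mm.

PW ≈ 8.8 mm; precipitation ≈ 4.0 mm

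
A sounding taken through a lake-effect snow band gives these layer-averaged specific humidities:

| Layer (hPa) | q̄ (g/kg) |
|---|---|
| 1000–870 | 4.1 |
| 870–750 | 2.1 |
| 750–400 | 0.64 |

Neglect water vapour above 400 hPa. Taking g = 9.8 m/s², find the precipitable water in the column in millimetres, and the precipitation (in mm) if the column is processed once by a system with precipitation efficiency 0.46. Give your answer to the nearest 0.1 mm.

Precipitable water is the column-integrated vapour mass per unit area: PW = (1/g) Σ q̄ Δp, with q in kg/kg and Δp in Pa (1 kg/m² of water = 1 mm).
Layer 1000–870 hPa: Δp = 130 hPa = 13000 Pa, q̄ = 0.0041 kg/kg → 0.0041 × 13000 / 9.8 = 5.44 mm
Layer 870–750 hPa: Δp = 120 hPa = 12000 Pa, q̄ = 0.0021 kg/kg → 0.0021 × 12000 / 9.8 = 2.57 mm
Layer 750–400 hPa: Δp = 350 hPa = 35000 Pa, q̄ = 0.00064 kg/kg → 0.00064 × 35000 / 9.8 = 2.29 mm
PW = 5.44 + 2.57 + 2.29 = 10.30 ≈ 10.3 mm.
Precipitation = ε × PW = 0.46 × 10.3 = 4.7 mm.

PW ≈ 10.3 mm; precipitation ≈ 4.7 mm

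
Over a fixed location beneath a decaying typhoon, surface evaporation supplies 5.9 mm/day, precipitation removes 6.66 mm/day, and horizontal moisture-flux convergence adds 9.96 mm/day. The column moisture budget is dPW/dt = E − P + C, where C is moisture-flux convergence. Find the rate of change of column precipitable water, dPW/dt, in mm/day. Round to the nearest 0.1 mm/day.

dPW/dt = E − P + C = 5.9 − 6.66 + (9.96) = 9.2 mm/day.

dPW/dt ≈ 9.2 mm/day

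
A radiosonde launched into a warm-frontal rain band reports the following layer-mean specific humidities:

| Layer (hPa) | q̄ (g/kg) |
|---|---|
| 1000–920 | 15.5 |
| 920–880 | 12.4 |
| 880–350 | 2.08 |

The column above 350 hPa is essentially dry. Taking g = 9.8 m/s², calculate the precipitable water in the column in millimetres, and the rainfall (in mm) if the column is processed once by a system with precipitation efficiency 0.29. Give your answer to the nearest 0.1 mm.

PW ≈ 29.0 mm; rainfall ≈ 8.4 mm

Precipitable water is the column-integrated vapour mass per unit area: PW = (1/g) Σ q̄ Δp, with q in kg/kg and Δp in Pa (1 kg/m² of water = 1 mm).
Layer 1000–920 hPa: Δp = 80 hPa = 8000 Pa, q̄ = 0.0155 kg/kg → 0.0155 × 8000 / 9.8 = 12.65 mm
Layer 920–880 hPa: Δp = 40 hPa = 4000 Pa, q̄ = 0.0124 kg/kg → 0.0124 × 4000 / 9.8 = 5.06 mm
Layer 880–350 hPa: Δp = 530 hPa = 53000 Pa, q̄ = 0.00208 kg/kg → 0.00208 × 53000 / 9.8 = 11.25 mm
PW = 12.65 + 5.06 + 11.25 = 28.96 ≈ 29.0 mm.
Rainfall = ε × PW = 0.29 × 29.0 = 8.4 mm.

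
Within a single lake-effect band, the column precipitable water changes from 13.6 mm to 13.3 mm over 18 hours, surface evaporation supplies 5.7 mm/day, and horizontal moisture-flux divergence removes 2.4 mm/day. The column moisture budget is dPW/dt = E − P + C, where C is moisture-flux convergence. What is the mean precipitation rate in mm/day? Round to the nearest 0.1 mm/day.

dPW/dt = (13.3 − 13.6) mm / (18/24 day) = -0.400 mm/day.
P = E + C − dPW/dt = 5.7 + (-2.4) − (-0.400) = 3.7 mm/day.

P ≈ 3.7 mm/day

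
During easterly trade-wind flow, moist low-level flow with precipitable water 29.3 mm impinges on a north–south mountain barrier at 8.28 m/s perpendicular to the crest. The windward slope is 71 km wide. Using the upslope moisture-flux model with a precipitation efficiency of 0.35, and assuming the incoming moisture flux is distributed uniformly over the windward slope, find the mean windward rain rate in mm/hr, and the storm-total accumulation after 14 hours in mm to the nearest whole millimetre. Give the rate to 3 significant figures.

Incoming column moisture flux per unit ridge length: F = V × PW = 8.28 × 29.3 = 242.604 mm·m/s.
Spread over the 71 km slope with efficiency ε = 0.35: R = ε·F/W = 0.35 × 242.604 / 71000 m = 1.196e-03 mm/s.
R = 1.196e-03 × 3600 = 4.31 mm/hr.
Over 14 h: total = 4.31 × 14 = 60.34 ≈ 60 mm.

R ≈ 4.31 mm/hr; total ≈ 60 mm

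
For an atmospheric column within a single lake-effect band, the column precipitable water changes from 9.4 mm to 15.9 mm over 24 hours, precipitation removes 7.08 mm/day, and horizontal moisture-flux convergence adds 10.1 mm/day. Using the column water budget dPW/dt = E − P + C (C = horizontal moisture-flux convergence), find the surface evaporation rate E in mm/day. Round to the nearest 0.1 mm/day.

dPW/dt = (15.9 − 9.4) mm / (24/24 day) = +6.500 mm/day.
E = dPW/dt + P − C = (+6.500) + 7.08 − (10.1) = 3.5 mm/day.

E ≈ 3.5 mm/day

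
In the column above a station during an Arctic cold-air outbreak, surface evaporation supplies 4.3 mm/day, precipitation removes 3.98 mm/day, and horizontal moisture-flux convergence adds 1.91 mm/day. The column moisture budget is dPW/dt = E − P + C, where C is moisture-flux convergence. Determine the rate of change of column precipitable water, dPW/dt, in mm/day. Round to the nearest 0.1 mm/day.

dPW/dt ≈ 2.2 mm/day

dPW/dt = E − P + C = 4.3 − 3.98 + (1.91) = 2.2 mm/day.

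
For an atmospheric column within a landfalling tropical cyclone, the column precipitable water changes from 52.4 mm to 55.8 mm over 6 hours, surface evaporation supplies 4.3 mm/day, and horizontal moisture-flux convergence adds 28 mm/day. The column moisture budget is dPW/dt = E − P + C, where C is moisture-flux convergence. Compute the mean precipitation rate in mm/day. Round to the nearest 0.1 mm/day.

dPW/dt = (55.8 − 52.4) mm / (6/24 day) = +13.600 mm/day.
P = E + C − dPW/dt = 4.3 + (28) − (+13.600) = 18.7 mm/day.

P ≈ 18.7 mm/day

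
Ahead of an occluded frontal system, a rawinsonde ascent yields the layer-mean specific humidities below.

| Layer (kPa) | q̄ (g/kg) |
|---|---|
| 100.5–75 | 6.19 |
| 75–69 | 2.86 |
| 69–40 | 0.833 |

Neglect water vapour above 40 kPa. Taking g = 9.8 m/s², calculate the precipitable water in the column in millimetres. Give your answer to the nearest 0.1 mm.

Precipitable water is the column-integrated vapour mass per unit area: PW = (1/g) Σ q̄ Δp, with q in kg/kg and Δp in Pa (1 kg/m² of water = 1 mm).
Layer 100.5–75 kPa: Δp = 255 hPa = 25500 Pa, q̄ = 0.00619 kg/kg → 0.00619 × 25500 / 9.8 = 16.11 mm
Layer 75–69 kPa: Δp = 60 hPa = 6000 Pa, q̄ = 0.00286 kg/kg → 0.00286 × 6000 / 9.8 = 1.75 mm
Layer 69–40 kPa: Δp = 290 hPa = 29000 Pa, q̄ = 0.000833 kg/kg → 0.000833 × 29000 / 9.8 = 2.46 mm
PW = 16.11 + 1.75 + 2.46 = 20.32 ≈ 20.3 mm.

PW ≈ 20.3 mm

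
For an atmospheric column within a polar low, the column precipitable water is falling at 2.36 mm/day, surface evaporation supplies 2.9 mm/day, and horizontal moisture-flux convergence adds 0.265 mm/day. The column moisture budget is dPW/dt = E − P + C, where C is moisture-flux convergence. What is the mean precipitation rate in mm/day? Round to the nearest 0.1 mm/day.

dPW/dt = -2.36 mm/day.
P = E + C − dPW/dt = 2.9 + (0.265) − (-2.36) = 5.5 mm/day.

P ≈ 5.5 mm/day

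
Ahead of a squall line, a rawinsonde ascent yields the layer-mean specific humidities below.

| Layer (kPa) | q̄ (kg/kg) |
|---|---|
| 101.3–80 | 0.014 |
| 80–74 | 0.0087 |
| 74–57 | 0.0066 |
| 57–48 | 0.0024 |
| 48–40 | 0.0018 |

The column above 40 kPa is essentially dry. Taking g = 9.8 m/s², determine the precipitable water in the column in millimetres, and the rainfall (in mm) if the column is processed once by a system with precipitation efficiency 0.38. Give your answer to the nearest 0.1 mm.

Precipitable water is the column-integrated vapour mass per unit area: PW = (1/g) Σ q̄ Δp, with q in kg/kg and Δp in Pa (1 kg/m² of water = 1 mm).
Layer 101.3–80 kPa: Δp = 213 hPa = 21300 Pa, q̄ = 0.014 kg/kg → 0.014 × 21300 / 9.8 = 30.43 mm
Layer 80–74 kPa: Δp = 60 hPa = 6000 Pa, q̄ = 0.0087 kg/kg → 0.0087 × 6000 / 9.8 = 5.33 mm
Layer 74–57 kPa: Δp = 170 hPa = 17000 Pa, q̄ = 0.0066 kg/kg → 0.0066 × 17000 / 9.8 = 11.45 mm
Layer 57–48 kPa: Δp = 90 hPa = 9000 Pa, q̄ = 0.0024 kg/kg → 0.0024 × 9000 / 9.8 = 2.20 mm
Layer 48–40 kPa: Δp = 80 hPa = 8000 Pa, q̄ = 0.0018 kg/kg → 0.0018 × 8000 / 9.8 = 1.47 mm
PW = 30.43 + 5.33 + 11.45 + 2.20 + 1.47 = 50.88 ≈ 50.9 mm.
Rainfall = ε × PW = 0.38 × 50.9 = 19.3 mm.

PW ≈ 50.9 mm; rainfall ≈ 19.3 mm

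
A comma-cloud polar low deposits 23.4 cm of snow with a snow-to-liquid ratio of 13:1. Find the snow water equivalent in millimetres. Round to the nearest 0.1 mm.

SWE = snow depth / ratio = 23.4 cm / 13 = 1.800 cm = 18.0 mm.

SWE ≈ 18.0 mm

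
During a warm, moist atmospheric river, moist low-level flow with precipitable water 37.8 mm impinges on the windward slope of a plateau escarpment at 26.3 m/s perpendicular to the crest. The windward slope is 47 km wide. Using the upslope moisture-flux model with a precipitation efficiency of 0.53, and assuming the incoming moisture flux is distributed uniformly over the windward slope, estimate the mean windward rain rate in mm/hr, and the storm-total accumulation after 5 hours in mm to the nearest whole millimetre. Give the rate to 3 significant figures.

Incoming column moisture flux per unit ridge length: F = V × PW = 26.3 × 37.8 = 994.14 mm·m/s.
Spread over the 47 km slope with efficiency ε = 0.53: R = ε·F/W = 0.53 × 994.14 / 47000 m = 1.121e-02 mm/s.
R = 1.121e-02 × 3600 = 40.4 mm/hr.
Over 5 h: total = 40.4 × 5 = 202 mm.

R ≈ 40.4 mm/hr; total ≈ 202 mm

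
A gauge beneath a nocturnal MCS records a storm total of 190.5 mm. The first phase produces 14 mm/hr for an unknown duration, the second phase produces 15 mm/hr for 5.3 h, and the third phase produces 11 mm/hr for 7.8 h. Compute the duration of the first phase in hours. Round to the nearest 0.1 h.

duration ≈ 1.8 h

Known phases: 15 × 5.3 + 11 × 7.8 = 79.5 + 85.8 = 165.3 mm.
Remaining depth = 190.5 − 165.3 = 25.2 mm.
Duration = 25.2 / 14 = 1.8 h.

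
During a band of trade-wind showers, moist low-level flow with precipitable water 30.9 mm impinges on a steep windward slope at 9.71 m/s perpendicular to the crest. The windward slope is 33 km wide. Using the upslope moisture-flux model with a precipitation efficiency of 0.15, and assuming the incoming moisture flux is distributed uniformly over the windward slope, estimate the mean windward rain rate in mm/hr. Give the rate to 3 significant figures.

R ≈ 4.91 mm/hr

Incoming column moisture flux per unit ridge length: F = V × PW = 9.71 × 30.9 = 300.039 mm·m/s.
Spread over the 33 km slope with efficiency ε = 0.15: R = ε·F/W = 0.15 × 300.039 / 33000 m = 1.364e-03 mm/s.
R = 1.364e-03 × 3600 = 4.91 mm/hr.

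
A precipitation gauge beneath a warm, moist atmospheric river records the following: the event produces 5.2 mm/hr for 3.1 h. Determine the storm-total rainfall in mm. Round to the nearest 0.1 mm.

total ≈ 16.1 mm

Total = Σ Rᵢ Δtᵢ = 5.2 × 3.1
      = 16.12 = 16.1 mm.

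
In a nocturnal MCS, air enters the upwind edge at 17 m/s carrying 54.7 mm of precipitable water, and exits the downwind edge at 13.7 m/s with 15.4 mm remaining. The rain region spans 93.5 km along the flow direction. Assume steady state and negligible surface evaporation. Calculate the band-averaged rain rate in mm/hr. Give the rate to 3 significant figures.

Column moisture flux per unit crosswind length is F = V × PW.
Inflow: F_in = 17 × 54.7 = 929.9 mm·m/s
Outflow: F_out = 13.7 × 15.4 = 210.98 mm·m/s
Steady-state rate R = (F_in − F_out)/L = (929.9 − 210.98) / 93500 m = 7.689e-03 mm/s.
R = 7.689e-03 × 3600 = 27.7 mm/hr.

R ≈ 27.7 mm/hr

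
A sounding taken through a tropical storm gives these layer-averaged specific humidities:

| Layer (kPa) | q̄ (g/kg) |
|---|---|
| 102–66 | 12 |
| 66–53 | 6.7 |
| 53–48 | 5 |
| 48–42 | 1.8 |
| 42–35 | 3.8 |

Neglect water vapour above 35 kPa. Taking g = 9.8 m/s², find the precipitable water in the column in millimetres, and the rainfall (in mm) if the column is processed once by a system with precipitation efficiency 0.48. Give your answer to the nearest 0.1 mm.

PW ≈ 59.3 mm; rainfall ≈ 28.5 mm

Precipitable water is the column-integrated vapour mass per unit area: PW = (1/g) Σ q̄ Δp, with q in kg/kg and Δp in Pa (1 kg/m² of water = 1 mm).
Layer 102–66 kPa: Δp = 360 hPa = 36000 Pa, q̄ = 0.012 kg/kg → 0.012 × 36000 / 9.8 = 44.08 mm
Layer 66–53 kPa: Δp = 130 hPa = 13000 Pa, q̄ = 0.0067 kg/kg → 0.0067 × 13000 / 9.8 = 8.89 mm
Layer 53–48 kPa: Δp = 50 hPa = 5000 Pa, q̄ = 0.005 kg/kg → 0.005 × 5000 / 9.8 = 2.55 mm
Layer 48–42 kPa: Δp = 60 hPa = 6000 Pa, q̄ = 0.0018 kg/kg → 0.0018 × 6000 / 9.8 = 1.10 mm
Layer 42–35 kPa: Δp = 70 hPa = 7000 Pa, q̄ = 0.0038 kg/kg → 0.0038 × 7000 / 9.8 = 2.71 mm
PW = 44.08 + 8.89 + 2.55 + 1.10 + 2.71 = 59.33 ≈ 59.3 mm.
Rainfall = ε × PW = 0.48 × 59.3 = 28.5 mm.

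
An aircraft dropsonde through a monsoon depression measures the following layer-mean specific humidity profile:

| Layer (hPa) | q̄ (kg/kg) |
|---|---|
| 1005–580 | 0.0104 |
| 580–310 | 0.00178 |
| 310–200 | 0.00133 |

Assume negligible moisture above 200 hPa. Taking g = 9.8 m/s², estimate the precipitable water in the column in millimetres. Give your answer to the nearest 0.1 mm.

Precipitable water is the column-integrated vapour mass per unit area: PW = (1/g) Σ q̄ Δp, with q in kg/kg and Δp in Pa (1 kg/m² of water = 1 mm).
Layer 1005–580 hPa: Δp = 425 hPa = 42500 Pa, q̄ = 0.0104 kg/kg → 0.0104 × 42500 / 9.8 = 45.10 mm
Layer 580–310 hPa: Δp = 270 hPa = 27000 Pa, q̄ = 0.00178 kg/kg → 0.00178 × 27000 / 9.8 = 4.90 mm
Layer 310–200 hPa: Δp = 110 hPa = 11000 Pa, q̄ = 0.00133 kg/kg → 0.00133 × 11000 / 9.8 = 1.49 mm
PW = 45.10 + 4.90 + 1.49 = 51.49 ≈ 51.5 mm.

PW ≈ 51.5 mm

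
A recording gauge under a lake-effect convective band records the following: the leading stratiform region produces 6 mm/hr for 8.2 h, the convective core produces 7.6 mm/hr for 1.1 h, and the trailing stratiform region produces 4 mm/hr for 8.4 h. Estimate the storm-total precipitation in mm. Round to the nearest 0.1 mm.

total ≈ 91.2 mm

Total = Σ Rᵢ Δtᵢ = 6 × 8.2 + 7.6 × 1.1 + 4 × 8.4
      = 49.2 + 8.36 + 33.6 = 91.2 mm.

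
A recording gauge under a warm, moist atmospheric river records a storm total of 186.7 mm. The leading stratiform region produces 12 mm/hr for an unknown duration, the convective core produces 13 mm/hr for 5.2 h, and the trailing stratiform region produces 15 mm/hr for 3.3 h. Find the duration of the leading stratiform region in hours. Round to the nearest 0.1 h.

Known phases: 13 × 5.2 + 15 × 3.3 = 67.6 + 49.5 = 117.1 mm.
Remaining depth = 186.7 − 117.1 = 69.6 mm.
Duration = 69.6 / 12 = 5.8 h.

duration ≈ 5.8 h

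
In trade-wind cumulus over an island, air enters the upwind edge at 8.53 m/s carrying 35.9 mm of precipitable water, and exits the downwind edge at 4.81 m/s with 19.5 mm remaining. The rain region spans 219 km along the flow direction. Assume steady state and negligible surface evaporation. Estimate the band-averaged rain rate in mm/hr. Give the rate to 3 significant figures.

Column moisture flux per unit crosswind length is F = V × PW.
Inflow: F_in = 8.53 × 35.9 = 306.227 mm·m/s
Outflow: F_out = 4.81 × 19.5 = 93.795 mm·m/s
Steady-state rate R = (F_in − F_out)/L = (306.227 − 93.795) / 219000 m = 9.700e-04 mm/s.
R = 9.700e-04 × 3600 = 3.49 mm/hr.

R ≈ 3.49 mm/hr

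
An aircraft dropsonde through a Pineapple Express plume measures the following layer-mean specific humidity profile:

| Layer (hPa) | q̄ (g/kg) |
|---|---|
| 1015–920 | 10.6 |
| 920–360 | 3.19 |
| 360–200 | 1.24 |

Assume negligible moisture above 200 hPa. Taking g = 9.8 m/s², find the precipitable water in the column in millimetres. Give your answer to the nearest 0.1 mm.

PW ≈ 30.5 mm

Precipitable water is the column-integrated vapour mass per unit area: PW = (1/g) Σ q̄ Δp, with q in kg/kg and Δp in Pa (1 kg/m² of water = 1 mm).
Layer 1015–920 hPa: Δp = 95 hPa = 9500 Pa, q̄ = 0.0106 kg/kg → 0.0106 × 9500 / 9.8 = 10.28 mm
Layer 920–360 hPa: Δp = 560 hPa = 56000 Pa, q̄ = 0.00319 kg/kg → 0.00319 × 56000 / 9.8 = 18.23 mm
Layer 360–200 hPa: Δp = 160 hPa = 16000 Pa, q̄ = 0.00124 kg/kg → 0.00124 × 16000 / 9.8 = 2.02 mm
PW = 10.28 + 18.23 + 2.02 = 30.53 ≈ 30.5 mm.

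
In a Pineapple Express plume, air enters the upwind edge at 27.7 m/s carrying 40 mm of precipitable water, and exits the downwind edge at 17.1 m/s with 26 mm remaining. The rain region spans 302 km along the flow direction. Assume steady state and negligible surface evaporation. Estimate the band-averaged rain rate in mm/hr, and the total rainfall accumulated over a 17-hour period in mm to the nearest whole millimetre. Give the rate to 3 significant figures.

Column moisture flux per unit crosswind length is F = V × PW.
Inflow: F_in = 27.7 × 40 = 1108 mm·m/s
Outflow: F_out = 17.1 × 26 = 444.6 mm·m/s
Steady-state rate R = (F_in − F_out)/L = (1108 − 444.6) / 302000 m = 2.197e-03 mm/s.
R = 2.197e-03 × 3600 = 7.91 mm/hr.
Over 17 h: total = 7.91 × 17 = 134.47 ≈ 134 mm.

R ≈ 7.91 mm/hr; total ≈ 134 mm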